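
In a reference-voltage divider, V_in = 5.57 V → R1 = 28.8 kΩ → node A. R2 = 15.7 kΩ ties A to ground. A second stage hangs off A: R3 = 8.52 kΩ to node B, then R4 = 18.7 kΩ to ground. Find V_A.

V_A ≈ 1.43 V

Node A sees R2 in parallel with the series input of stage 2, R3 + R4 = 27.22 kΩ.
Effective lower resistance at A: R2 ‖ 27.22 = 9.957 kΩ.
V_A = 5.57 × 9.957/(28.8 + 9.957) = 1.431 V.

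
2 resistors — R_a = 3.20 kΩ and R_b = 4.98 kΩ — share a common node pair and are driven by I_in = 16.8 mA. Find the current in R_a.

For two parallel branches, I_k = I_in · (other R)/(sum of R).
So I = 16.8 × 4.98/8.180 = 10.23 mA.

I ≈ 10.2 mA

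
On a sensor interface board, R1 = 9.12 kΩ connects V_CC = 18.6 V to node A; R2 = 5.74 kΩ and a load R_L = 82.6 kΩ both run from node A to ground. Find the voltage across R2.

The load sits in parallel with R2, giving an effective lower resistance R2' = R2·R_L/(R2+R_L) = 5.367 kΩ.
Voltage divider with the loaded lower leg: V_out = 18.6 × 5.367/(9.12 + 5.367) = 18.6 × 0.3705 = 6.891 V.

V_out ≈ 6.89 V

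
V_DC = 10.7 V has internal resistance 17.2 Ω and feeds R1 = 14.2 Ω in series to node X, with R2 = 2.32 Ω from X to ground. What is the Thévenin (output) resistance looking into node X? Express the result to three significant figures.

R1' = 17.2 + 14.2 = 31.40 Ω (source resistance + R1).
Zeroing V_DC shorts the top of R1' to ground, so R_th = R1' ‖ R2 = 2.160 Ω.

R_th ≈ 2.16 Ω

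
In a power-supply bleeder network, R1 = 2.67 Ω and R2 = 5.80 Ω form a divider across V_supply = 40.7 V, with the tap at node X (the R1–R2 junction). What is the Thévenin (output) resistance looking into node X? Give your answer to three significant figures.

R_th ≈ 1.83 Ω

Zeroing V_supply shorts the top of R1 to ground, so R_th = R1 ‖ R2 = 1.828 Ω.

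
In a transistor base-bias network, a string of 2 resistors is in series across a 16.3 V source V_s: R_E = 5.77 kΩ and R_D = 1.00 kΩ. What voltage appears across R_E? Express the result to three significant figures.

ΣR = 5.77 + 1.00 = 6.770 kΩ.
V = V_s · R/ΣR = 16.3 × 0.8523 = 13.89 V.

V ≈ 13.9 V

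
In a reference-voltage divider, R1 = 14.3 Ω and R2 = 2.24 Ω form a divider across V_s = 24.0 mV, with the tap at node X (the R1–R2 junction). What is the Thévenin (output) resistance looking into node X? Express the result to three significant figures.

With V_s suppressed (replaced by a short), R_th = R1 ‖ R2 = (14.30 × 2.24)/(14.30 + 2.24) = 1.937 Ω.

R_th ≈ 1.94 Ω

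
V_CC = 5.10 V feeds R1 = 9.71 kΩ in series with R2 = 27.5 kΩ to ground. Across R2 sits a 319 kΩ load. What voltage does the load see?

The load sits in parallel with R2, giving an effective lower resistance R2' = R2·R_L/(R2+R_L) = 25.32 kΩ.
Then V_out = V_CC · R2'/(R1 + R2') = 5.10 × 25.32/35.03 = 3.686 V.
(Unloaded it would be 3.77 V; the load pulls it down.)

V_out ≈ 3.69 V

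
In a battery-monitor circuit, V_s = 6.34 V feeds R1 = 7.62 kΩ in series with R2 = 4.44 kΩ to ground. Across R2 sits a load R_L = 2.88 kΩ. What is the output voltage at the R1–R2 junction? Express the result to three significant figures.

V_out ≈ 1.18 V

The load sits in parallel with R2, giving an effective lower resistance R2' = R2·R_L/(R2+R_L) = 1.747 kΩ.
Then V_out = V_s · R2'/(R1 + R2') = 6.34 × 1.747/9.367 = 1.182 V.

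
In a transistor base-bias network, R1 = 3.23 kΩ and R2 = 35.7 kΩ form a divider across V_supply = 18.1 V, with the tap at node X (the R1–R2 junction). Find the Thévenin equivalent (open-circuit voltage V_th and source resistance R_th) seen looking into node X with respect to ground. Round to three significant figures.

Open-circuit (no load on X): V_th = V_supply · R2/(R1 + R2) = 18.1 × 35.7/(3.230 + 35.7) = 16.60 V.
Zeroing V_supply shorts the top of R1 to ground, so R_th = R1 ‖ R2 = 2.962 kΩ.

V_th ≈ 16.6 V, R_th ≈ 2.96 kΩ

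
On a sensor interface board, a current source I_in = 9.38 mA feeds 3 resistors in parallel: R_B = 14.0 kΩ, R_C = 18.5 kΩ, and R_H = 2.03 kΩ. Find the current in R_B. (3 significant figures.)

Conductances: ΣG = 1/14.0 + 1/18.5 + 1/2.03 = 0.6181 (1/kΩ).
By the current-divider rule, I = I_in · G_k/ΣG = 9.38 × 0.1156 = 1.084 mA.

I ≈ 1.08 mA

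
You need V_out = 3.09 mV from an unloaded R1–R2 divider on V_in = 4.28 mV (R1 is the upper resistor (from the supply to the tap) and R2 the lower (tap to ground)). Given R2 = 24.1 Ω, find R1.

R1 ≈ 9.28 Ω

Required fraction k = V_out/V_in = 0.7220.
R1 = R2·(1/k − 1) = 24.1 × 0.3851 = 9.281 Ω.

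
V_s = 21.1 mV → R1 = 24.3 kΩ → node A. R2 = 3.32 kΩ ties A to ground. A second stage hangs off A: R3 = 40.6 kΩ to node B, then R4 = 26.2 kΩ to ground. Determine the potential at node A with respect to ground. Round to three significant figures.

Looking into the second stage from A: R3 + R4 = 66.80 kΩ appears in parallel with R2.
R2 ‖ (R3+R4) = 3.163 kΩ.
V_A = 21.1 × 3.163/(24.3 + 3.163) = 2.430 mV.

V_A ≈ 2.43 mV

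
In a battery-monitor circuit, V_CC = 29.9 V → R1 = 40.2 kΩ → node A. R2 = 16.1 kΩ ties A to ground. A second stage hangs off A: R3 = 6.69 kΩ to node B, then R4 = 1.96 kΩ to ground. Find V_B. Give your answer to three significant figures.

V_B ≈ 0.832 V

The second stage (R3 + R4 = 8.650 kΩ) loads node A in parallel with R2.
Effective lower resistance at A: R2 ‖ 8.650 = 5.627 kΩ.
First divider: V_A = V_CC · 5.627/(40.2 + 5.627) = 3.671 V.
V_B = V_A × 0.2266 = 0.8319 V.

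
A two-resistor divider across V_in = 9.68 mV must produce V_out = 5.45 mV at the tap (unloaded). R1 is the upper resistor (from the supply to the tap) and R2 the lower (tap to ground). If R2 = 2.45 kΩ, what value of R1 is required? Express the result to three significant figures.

V_out/V_in = R2/(R1+R2) = 0.5630.
R1 = R2·(1/k − 1) = 2.45 × 0.7761 = 1.902 kΩ.

R1 ≈ 1.90 kΩ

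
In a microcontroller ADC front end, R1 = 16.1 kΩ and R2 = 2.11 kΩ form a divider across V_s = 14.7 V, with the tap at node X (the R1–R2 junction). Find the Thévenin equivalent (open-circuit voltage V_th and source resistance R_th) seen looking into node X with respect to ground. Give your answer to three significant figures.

Open-circuit (no load on X): V_th = V_s · R2/(R1 + R2) = 14.7 × 2.11/(16.10 + 2.11) = 1.703 V.
Looking into X with the source shorted: R_th = R1·R2/(R1+R2) = 16.10 × 2.11/18.21 = 1.866 kΩ.

V_th ≈ 1.70 V, R_th ≈ 1.87 kΩ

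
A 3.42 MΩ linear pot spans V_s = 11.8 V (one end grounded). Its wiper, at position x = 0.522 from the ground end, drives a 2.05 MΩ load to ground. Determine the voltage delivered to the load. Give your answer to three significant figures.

The pot divides into 1.635 MΩ above the wiper and 1.785 MΩ below.
R_L loads the lower segment: effective lower R = 0.9542 MΩ.
Loaded-divider output: V_out = 11.8 × 0.3686 = 4.349 V.
(Unloaded: V_out = x·V_s = 6.16 V.)

V_out ≈ 4.35 V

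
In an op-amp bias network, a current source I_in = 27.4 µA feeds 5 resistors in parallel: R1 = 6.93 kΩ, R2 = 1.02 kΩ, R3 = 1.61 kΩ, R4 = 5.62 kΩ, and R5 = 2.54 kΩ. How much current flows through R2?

I ≈ 11.6 µA

Conductances: ΣG = 1/6.93 + 1/1.02 + 1/1.61 + 1/5.62 + 1/2.54 = 2.317 (1/kΩ).
R2 takes the fraction G_k/ΣG = 0.9804/2.317 = 0.4230, so I = 27.4 × 0.4230 = 11.59 µA.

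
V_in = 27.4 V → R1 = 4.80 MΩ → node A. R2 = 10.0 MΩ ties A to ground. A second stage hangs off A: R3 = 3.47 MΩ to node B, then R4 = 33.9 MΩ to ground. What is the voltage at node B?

Looking into the second stage from A: R3 + R4 = 37.37 MΩ appears in parallel with R2.
Effective lower resistance at A: R2 ‖ 37.37 = 7.889 MΩ.
V_A = 27.4 × 7.889/(4.80 + 7.889) = 17.04 V.
Stage 2 is unloaded, so V_B = V_A · R4/(R3+R4) = 17.04 × 33.9/37.37 = 15.45 V.

V_B ≈ 15.5 V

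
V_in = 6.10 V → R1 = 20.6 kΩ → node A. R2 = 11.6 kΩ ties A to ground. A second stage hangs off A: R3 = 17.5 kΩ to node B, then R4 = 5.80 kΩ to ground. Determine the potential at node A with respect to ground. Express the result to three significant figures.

V_A ≈ 1.67 V

Looking into the second stage from A: R3 + R4 = 23.30 kΩ appears in parallel with R2.
Effective lower resistance at A: R2 ‖ 23.30 = 7.744 kΩ.
V_A = 6.10 × 7.744/(20.6 + 7.744) = 1.667 V.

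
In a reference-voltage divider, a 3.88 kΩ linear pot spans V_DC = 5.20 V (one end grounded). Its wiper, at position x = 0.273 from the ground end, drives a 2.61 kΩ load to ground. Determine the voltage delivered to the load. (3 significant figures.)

V_out ≈ 1.10 V

The pot divides into 2.821 kΩ above the wiper and 1.059 kΩ below.
Lower segment in parallel with the load: 1.059 ‖ 2.61 = 0.7535 kΩ.
V_out = 5.20 × 0.7535/(2.821 + 0.7535) = 1.096 V.
(Unloaded: V_out = x·V_DC = 1.42 V.)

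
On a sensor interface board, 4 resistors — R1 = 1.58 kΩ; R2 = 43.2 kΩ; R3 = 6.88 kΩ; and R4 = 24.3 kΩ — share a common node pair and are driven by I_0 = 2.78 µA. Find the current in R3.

I ≈ 0.480 µA

ΣG = 1/1.58 + 1/43.2 + 1/6.88 + 1/24.3 = 0.8426.
Current divider: I(R3) = I_0 · G_k/ΣG = 2.78 × (0.1453/0.8426) = 2.78 × 0.1725 = 0.4796 µA.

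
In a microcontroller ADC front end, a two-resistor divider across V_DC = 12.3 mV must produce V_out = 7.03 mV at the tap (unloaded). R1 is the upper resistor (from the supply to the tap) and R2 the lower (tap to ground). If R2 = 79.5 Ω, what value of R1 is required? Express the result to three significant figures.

The divider ratio is R2/(R1+R2) = 7.03/12.3 = 0.5715.
R1 = R2·(1/k − 1) = 79.5 × 0.7496 = 59.60 Ω.

R1 ≈ 59.6 Ω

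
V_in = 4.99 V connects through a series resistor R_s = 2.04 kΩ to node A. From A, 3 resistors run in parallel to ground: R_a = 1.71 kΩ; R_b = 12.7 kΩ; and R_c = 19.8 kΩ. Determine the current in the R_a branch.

I ≈ 1.19 mA

Combine the parallel branches: R_p = (1/1.71 + 1/12.7 + 1/19.8)⁻¹ = 1.400 kΩ.
Node voltage V_A = V_in · R_p/(R_s + R_p) = 4.99 × 0.4071 = 2.031 V.
I(R_a) = V_A / R_a = 2.031/1.71 = 1.188 mA.
(Check via current divider: I_total = 1.450 mA; share G_k/ΣG = 0.8190 → same result.)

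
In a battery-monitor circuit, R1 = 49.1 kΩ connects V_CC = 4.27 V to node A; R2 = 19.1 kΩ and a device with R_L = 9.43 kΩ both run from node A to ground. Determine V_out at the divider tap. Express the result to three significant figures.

First combine the lower leg with the load: R2 ‖ R_L = 6.313 kΩ.
Then V_out = V_CC · R2'/(R1 + R2') = 4.27 × 6.313/55.41 = 0.4865 V.

V_out ≈ 0.486 V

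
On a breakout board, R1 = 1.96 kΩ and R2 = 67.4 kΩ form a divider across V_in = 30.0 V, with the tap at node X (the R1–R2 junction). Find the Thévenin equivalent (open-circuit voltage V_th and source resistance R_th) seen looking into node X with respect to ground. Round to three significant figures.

V_th is the unloaded tap voltage: V_in · R2/(R1+R2) = 30.0 × 0.9717 = 29.15 V.
Zeroing V_in shorts the top of R1 to ground, so R_th = R1 ‖ R2 = 1.905 kΩ.

V_th ≈ 29.2 V, R_th ≈ 1.90 kΩ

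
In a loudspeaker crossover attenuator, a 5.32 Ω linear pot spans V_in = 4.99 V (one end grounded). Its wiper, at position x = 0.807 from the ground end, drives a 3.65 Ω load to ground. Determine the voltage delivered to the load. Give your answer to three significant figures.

The pot divides into 1.027 Ω above the wiper and 4.293 Ω below.
Lower segment in parallel with the load: 4.293 ‖ 3.65 = 1.973 Ω.
V_out = 4.99 × 1.973/(1.027 + 1.973) = 3.282 V.
(Unloaded: V_out = x·V_in = 4.03 V.)

V_out ≈ 3.28 V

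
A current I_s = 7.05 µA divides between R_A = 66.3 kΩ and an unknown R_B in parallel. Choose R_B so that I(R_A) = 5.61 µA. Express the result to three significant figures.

In a two-way split, I_A/I_s = R_B/(R_A + R_B).
With f = 0.7957, R_B = R_A · f/(1−f) = 66.3 × 3.896 = 258.3 kΩ.

R_B ≈ 258 kΩ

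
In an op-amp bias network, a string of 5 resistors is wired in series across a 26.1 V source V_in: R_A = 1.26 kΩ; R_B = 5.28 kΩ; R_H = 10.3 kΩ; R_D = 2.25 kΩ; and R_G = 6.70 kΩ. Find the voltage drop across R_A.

Total series resistance ΣR = 1.26 + 5.28 + 10.3 + 2.25 + 6.70 = 25.79 kΩ.
By the voltage-divider rule, V = 26.1 × 1.260/25.79 = 1.275 V.

V ≈ 1.28 V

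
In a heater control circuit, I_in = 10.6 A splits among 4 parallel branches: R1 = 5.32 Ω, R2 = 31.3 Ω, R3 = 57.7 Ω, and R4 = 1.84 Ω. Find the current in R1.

I ≈ 2.55 A

ΣG = 1/5.32 + 1/31.3 + 1/57.7 + 1/1.84 = 0.7807.
Current divider: I(R1) = I_in · G_k/ΣG = 10.6 × (0.1880/0.7807) = 10.6 × 0.2408 = 2.552 A.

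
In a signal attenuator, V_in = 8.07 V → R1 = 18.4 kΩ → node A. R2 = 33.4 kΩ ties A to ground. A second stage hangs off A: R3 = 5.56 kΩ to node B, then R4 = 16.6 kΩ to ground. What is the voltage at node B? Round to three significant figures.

V_B ≈ 2.54 V

The second stage (R3 + R4 = 22.16 kΩ) loads node A in parallel with R2.
R2 ‖ (R3+R4) = 13.32 kΩ.
First divider: V_A = V_in · 13.32/(18.4 + 13.32) = 3.389 V.
V_B = V_A × 0.7491 = 2.539 V.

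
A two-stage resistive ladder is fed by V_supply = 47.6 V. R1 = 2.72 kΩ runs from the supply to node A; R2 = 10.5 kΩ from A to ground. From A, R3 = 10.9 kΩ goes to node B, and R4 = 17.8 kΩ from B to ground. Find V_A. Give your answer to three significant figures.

V_A ≈ 35.2 V

The second stage (R3 + R4 = 28.70 kΩ) loads node A in parallel with R2.
R2 ‖ (R3+R4) = 7.688 kΩ.
V_A = 47.6 × 7.688/(2.72 + 7.688) = 35.16 V.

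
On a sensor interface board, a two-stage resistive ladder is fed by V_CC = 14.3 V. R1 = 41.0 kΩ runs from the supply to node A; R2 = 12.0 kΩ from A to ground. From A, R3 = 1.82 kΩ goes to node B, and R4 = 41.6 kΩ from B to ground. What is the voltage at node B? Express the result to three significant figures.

The second stage (R3 + R4 = 43.42 kΩ) loads node A in parallel with R2.
Effective lower resistance at A: R2 ‖ 43.42 = 9.402 kΩ.
First divider: V_A = V_CC · 9.402/(41.0 + 9.402) = 2.667 V.
Then the unloaded second divider: V_B = V_A × R4/(R3+R4) = 2.667 × 0.9581 = 2.556 V.

V_B ≈ 2.56 V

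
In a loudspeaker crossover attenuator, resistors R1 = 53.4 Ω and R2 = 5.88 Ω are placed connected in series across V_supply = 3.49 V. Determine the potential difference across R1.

ΣR = 53.4 + 5.88 = 59.28 Ω.
By the voltage-divider rule, V = 3.49 × 53.40/59.28 = 3.144 V.

V ≈ 3.14 V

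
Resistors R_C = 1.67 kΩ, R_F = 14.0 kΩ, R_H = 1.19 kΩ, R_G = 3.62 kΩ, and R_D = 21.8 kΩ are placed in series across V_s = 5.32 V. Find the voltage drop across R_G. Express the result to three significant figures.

Series total: ΣR = 1.67 + 14.0 + 1.19 + 3.62 + 21.8 = 42.28 kΩ.
Voltage divider: V = V_s · (3.620 / 42.28) = 5.32 × 0.08562 = 0.4555 V.

V ≈ 0.455 V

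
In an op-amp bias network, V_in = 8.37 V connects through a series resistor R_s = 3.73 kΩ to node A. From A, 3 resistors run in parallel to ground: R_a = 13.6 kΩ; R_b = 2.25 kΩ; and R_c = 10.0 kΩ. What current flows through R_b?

I ≈ 1.13 mA

Parallel bank: R_p = 1/(1/13.6 + 1/2.25 + 1/10.0) = 1.618 kΩ.
V_A by voltage divider: V_A = 8.37 × 1.618/(3.73 + 1.618) = 2.532 V.
I(R_b) = V_A / R_b = 2.532/2.25 = 1.126 mA.
(Equivalently: I_total = 1.565 mA, then current-divider fraction G_k/ΣG = 0.7192.)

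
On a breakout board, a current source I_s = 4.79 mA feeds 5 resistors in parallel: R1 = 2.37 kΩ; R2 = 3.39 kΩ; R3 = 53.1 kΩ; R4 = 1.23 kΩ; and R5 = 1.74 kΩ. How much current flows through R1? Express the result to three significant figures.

Conductances: ΣG = 1/2.37 + 1/3.39 + 1/53.1 + 1/1.23 + 1/1.74 = 2.123 (1/kΩ).
By the current-divider rule, I = I_s · G_k/ΣG = 4.79 × 0.1987 = 0.9518 mA.

I ≈ 0.952 mA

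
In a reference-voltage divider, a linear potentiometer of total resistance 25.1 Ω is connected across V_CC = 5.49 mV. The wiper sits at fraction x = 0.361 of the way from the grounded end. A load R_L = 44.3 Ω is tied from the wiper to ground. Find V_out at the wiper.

Split the track: R_lower = x·R_p = 9.061 Ω, R_upper = (1−x)·R_p = 16.04 Ω.
Lower segment in parallel with the load: 9.061 ‖ 44.3 = 7.522 Ω.
V_out = 5.49 × 7.522/(16.04 + 7.522) = 1.753 mV.

V_out ≈ 1.75 mV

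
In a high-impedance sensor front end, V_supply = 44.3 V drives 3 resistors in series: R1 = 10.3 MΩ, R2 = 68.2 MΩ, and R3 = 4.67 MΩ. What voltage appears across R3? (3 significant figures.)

V ≈ 2.49 V

Series total: ΣR = 10.3 + 68.2 + 4.67 = 83.17 MΩ.
V = V_supply · R/ΣR = 44.3 × 0.05615 = 2.487 V.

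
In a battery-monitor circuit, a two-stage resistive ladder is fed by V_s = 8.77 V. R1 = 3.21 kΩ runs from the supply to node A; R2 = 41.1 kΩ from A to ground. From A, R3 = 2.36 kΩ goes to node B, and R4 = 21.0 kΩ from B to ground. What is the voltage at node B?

Node A sees R2 in parallel with the series input of stage 2, R3 + R4 = 23.36 kΩ.
Effective lower resistance at A: R2 ‖ 23.36 = 14.89 kΩ.
First divider: V_A = V_s · 14.89/(3.21 + 14.89) = 7.215 V.
Then the unloaded second divider: V_B = V_A × R4/(R3+R4) = 7.215 × 0.8990 = 6.486 V.

V_B ≈ 6.49 V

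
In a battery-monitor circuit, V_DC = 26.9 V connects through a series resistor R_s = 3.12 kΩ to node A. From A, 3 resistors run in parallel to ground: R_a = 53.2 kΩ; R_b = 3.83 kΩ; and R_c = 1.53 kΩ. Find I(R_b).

Combine the parallel branches: R_p = (1/53.2 + 1/3.83 + 1/1.53)⁻¹ = 1.071 kΩ.
Node voltage V_A = V_DC · R_p/(R_s + R_p) = 26.9 × 0.2556 = 6.875 V.
Branch current I = V_A/R_b = 6.875/3.83 = 1.795 mA.

I ≈ 1.80 mA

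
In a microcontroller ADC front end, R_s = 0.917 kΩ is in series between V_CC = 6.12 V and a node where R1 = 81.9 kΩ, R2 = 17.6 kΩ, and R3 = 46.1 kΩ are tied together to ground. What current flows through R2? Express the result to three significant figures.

Equivalent of the parallel group: R_p = 11.02 kΩ.
Node voltage V_A = V_CC · R_p/(R_s + R_p) = 6.12 × 0.9232 = 5.650 V.
Branch current I = V_A/R2 = 5.650/17.6 = 0.3210 mA.

I ≈ 0.321 mA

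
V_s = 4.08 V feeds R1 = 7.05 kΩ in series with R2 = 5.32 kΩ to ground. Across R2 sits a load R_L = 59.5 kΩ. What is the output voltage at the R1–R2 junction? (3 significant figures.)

First combine the lower leg with the load: R2 ‖ R_L = 4.883 kΩ.
Then V_out = V_s · R2'/(R1 + R2') = 4.08 × 4.883/11.93 = 1.670 V.

V_out ≈ 1.67 V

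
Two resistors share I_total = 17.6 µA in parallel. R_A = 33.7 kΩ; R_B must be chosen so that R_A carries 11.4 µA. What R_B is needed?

R_B ≈ 62.0 kΩ

In a two-way split, I_A/I_total = R_B/(R_A + R_B).
With f = 0.6477, R_B = R_A · f/(1−f) = 33.7 × 1.839 = 61.96 kΩ.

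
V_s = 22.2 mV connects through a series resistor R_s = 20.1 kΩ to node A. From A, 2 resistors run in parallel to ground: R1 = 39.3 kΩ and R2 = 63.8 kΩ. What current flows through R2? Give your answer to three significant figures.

I ≈ 0.191 µA

Combine the parallel branches: R_p = (1/39.3 + 1/63.8)⁻¹ = 24.32 kΩ.
V_A = 22.2 × 24.32/44.42 = 12.15 mV.
I(R2) = V_A / R2 = 12.15/63.8 = 0.1905 µA.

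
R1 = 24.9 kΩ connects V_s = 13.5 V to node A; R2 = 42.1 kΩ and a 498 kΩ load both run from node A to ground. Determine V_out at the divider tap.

The load sits in parallel with R2, giving an effective lower resistance R2' = R2·R_L/(R2+R_L) = 38.82 kΩ.
Then V_out = V_s · R2'/(R1 + R2') = 13.5 × 38.82/63.72 = 8.224 V.
(Unloaded it would be 8.48 V; the load pulls it down.)

V_out ≈ 8.22 V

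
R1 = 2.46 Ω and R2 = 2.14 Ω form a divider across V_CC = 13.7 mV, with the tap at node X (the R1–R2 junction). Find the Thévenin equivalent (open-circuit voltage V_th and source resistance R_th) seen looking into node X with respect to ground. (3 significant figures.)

Open-circuit (no load on X): V_th = V_CC · R2/(R1 + R2) = 13.7 × 2.14/(2.460 + 2.14) = 6.373 mV.
With V_CC suppressed (replaced by a short), R_th = R1 ‖ R2 = (2.460 × 2.14)/(2.460 + 2.14) = 1.144 Ω.

V_th ≈ 6.37 mV, R_th ≈ 1.14 Ω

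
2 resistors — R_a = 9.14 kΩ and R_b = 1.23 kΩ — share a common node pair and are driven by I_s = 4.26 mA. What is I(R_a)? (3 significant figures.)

I ≈ 0.505 mA

Two-branch current divider: I_k = I_s · R_other/(R_1 + R_2).
So I = 4.26 × 1.23/10.37 = 0.5053 mA.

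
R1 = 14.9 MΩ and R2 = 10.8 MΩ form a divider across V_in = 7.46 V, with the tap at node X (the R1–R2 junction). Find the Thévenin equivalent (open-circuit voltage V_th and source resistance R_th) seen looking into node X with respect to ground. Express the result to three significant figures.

V_th ≈ 3.13 V, R_th ≈ 6.26 MΩ

Open-circuit (no load on X): V_th = V_in · R2/(R1 + R2) = 7.46 × 10.8/(14.90 + 10.8) = 3.135 V.
With V_in suppressed (replaced by a short), R_th = R1 ‖ R2 = (14.90 × 10.8)/(14.90 + 10.8) = 6.261 MΩ.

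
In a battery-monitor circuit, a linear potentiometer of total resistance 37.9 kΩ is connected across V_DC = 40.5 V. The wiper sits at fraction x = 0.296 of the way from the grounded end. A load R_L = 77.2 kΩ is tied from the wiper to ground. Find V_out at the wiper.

V_out ≈ 10.9 V

Split the track: R_lower = x·R_p = 11.22 kΩ, R_upper = (1−x)·R_p = 26.68 kΩ.
Lower segment in parallel with the load: 11.22 ‖ 77.2 = 9.795 kΩ.
Loaded-divider output: V_out = 40.5 × 0.2685 = 10.88 V.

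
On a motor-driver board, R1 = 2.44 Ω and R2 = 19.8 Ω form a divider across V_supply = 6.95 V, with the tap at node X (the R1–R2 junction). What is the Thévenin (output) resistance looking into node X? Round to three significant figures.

Looking into X with the source shorted: R_th = R1·R2/(R1+R2) = 2.440 × 19.8/22.24 = 2.172 Ω.

R_th ≈ 2.17 Ω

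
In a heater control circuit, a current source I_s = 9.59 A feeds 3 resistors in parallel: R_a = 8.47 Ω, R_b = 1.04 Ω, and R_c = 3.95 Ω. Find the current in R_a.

Conductances: ΣG = 1/8.47 + 1/1.04 + 1/3.95 = 1.333 (1/Ω).
By the current-divider rule, I = I_s · G_k/ΣG = 9.59 × 0.08859 = 0.8495 A.

I ≈ 0.850 A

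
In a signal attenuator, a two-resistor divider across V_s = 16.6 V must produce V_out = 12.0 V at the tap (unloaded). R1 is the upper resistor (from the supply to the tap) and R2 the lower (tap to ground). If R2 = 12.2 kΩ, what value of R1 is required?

R1 ≈ 4.68 kΩ

V_out/V_s = R2/(R1+R2) = 0.7229.
Rearranging, R1 = R2·(1−k)/k = 12.2 × 0.3833 = 4.677 kΩ.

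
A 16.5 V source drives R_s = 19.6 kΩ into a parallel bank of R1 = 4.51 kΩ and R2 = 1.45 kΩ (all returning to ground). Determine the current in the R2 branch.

I ≈ 0.603 mA

Parallel bank: R_p = 1/(1/4.51 + 1/1.45) = 1.097 kΩ.
V_A by voltage divider: V_A = 16.5 × 1.097/(19.6 + 1.097) = 0.8747 V.
Branch current I = V_A/R2 = 0.8747/1.45 = 0.6033 mA.
(Equivalently: I_total = 0.7972 mA, then current-divider fraction G_k/ΣG = 0.7567.)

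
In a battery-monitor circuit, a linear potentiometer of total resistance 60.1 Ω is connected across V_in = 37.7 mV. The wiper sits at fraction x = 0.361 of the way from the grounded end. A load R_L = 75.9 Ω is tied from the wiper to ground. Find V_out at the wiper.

Lower segment x·R_p = 21.70 Ω; upper segment (1−x)·R_p = 38.40 Ω.
R_L loads the lower segment: effective lower R = 16.87 Ω.
V_out = 37.7 × 16.87/(38.40 + 16.87) = 11.51 mV.

V_out ≈ 11.5 mV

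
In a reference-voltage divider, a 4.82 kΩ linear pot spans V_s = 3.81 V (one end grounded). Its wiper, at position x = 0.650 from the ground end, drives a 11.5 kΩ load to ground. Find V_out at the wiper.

V_out ≈ 2.26 V

The pot divides into 1.687 kΩ above the wiper and 3.133 kΩ below.
(x·R_p) ‖ R_L = 2.462 kΩ.
V_out = 3.81 × 2.462/(1.687 + 2.462) = 2.261 V.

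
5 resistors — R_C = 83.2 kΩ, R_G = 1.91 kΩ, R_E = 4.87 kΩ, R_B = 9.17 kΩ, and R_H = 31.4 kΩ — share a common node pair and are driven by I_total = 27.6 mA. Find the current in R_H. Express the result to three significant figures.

I ≈ 0.997 mA

ΣG = 1/83.2 + 1/1.91 + 1/4.87 + 1/9.17 + 1/31.4 = 0.8818.
Current divider: I(R_H) = I_total · G_k/ΣG = 27.6 × (0.03185/0.8818) = 27.6 × 0.03612 = 0.9968 mA.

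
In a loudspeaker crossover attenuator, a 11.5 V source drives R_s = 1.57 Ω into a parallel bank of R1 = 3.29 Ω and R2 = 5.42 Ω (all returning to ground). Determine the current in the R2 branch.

Equivalent of the parallel group: R_p = 2.047 Ω.
V_A by voltage divider: V_A = 11.5 × 2.047/(1.57 + 2.047) = 6.509 V.
Branch current I = V_A/R2 = 6.509/5.42 = 1.201 A.
(Check via current divider: I_total = 3.179 A; share G_k/ΣG = 0.3777 → same result.)

I ≈ 1.20 A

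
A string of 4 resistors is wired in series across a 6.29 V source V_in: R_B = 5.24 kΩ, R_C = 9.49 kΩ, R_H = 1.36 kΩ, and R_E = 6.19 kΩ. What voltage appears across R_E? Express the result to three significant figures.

Total series resistance ΣR = 5.24 + 9.49 + 1.36 + 6.19 = 22.28 kΩ.
V = V_in · R/ΣR = 6.29 × 0.2778 = 1.748 V.

V ≈ 1.75 V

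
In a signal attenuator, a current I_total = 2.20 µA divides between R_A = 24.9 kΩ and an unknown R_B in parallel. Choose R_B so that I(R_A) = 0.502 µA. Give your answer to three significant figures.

R_B ≈ 7.36 kΩ

Two-branch current divider: I_A = I_total · R_B/(R_A + R_B).
With f = 0.2282, R_B = R_A · f/(1−f) = 24.9 × 0.2956 = 7.361 kΩ.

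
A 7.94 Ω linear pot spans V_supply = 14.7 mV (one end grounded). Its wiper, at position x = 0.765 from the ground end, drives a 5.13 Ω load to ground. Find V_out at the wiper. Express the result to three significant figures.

Lower segment x·R_p = 6.074 Ω; upper segment (1−x)·R_p = 1.866 Ω.
(x·R_p) ‖ R_L = 2.781 Ω.
Loaded-divider output: V_out = 14.7 × 0.5985 = 8.798 mV.

V_out ≈ 8.80 mV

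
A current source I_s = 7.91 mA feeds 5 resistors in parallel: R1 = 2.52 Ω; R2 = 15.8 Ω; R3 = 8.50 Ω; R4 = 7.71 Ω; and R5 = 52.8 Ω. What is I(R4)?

I ≈ 1.41 mA

Conductances: ΣG = 1/2.52 + 1/15.8 + 1/8.50 + 1/7.71 + 1/52.8 = 0.7264 (1/Ω).
By the current-divider rule, I = I_s · G_k/ΣG = 7.91 × 0.1786 = 1.412 mA.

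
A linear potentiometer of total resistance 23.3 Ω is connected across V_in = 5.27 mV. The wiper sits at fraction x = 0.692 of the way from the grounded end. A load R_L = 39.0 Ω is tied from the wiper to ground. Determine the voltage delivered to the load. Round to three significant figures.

Lower segment x·R_p = 16.12 Ω; upper segment (1−x)·R_p = 7.176 Ω.
Lower segment in parallel with the load: 16.12 ‖ 39.0 = 11.41 Ω.
Loaded-divider output: V_out = 5.27 × 0.6138 = 3.235 mV.

V_out ≈ 3.23 mV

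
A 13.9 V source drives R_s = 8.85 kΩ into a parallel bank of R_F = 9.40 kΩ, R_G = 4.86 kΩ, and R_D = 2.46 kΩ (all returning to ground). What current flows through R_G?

I ≈ 0.389 mA

Equivalent of the parallel group: R_p = 1.392 kΩ.
V_A = 13.9 × 1.392/10.24 = 1.889 V.
I(R_G) = V_A / R_G = 1.889/4.86 = 0.3886 mA.
(Equivalently: I_total = 1.357 mA, then current-divider fraction G_k/ΣG = 0.2863.)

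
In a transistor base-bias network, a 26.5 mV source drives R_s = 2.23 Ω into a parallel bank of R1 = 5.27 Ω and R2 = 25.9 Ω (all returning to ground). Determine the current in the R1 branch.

I ≈ 3.33 mA

Equivalent of the parallel group: R_p = 4.379 Ω.
V_A by voltage divider: V_A = 26.5 × 4.379/(2.23 + 4.379) = 17.56 mV.
Branch current I = V_A/R1 = 17.56/5.27 = 3.332 mA.
(Equivalently: I_total = 4.010 mA, then current-divider fraction G_k/ΣG = 0.8309.)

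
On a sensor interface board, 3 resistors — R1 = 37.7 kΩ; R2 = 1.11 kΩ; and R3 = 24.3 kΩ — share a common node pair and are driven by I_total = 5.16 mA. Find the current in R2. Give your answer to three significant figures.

ΣG = 1/37.7 + 1/1.11 + 1/24.3 = 0.9686.
By the current-divider rule, I = I_total · G_k/ΣG = 5.16 × 0.9301 = 4.799 mA.

I ≈ 4.80 mA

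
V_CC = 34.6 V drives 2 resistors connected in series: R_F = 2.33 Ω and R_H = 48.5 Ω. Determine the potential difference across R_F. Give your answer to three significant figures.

ΣR = 2.33 + 48.5 = 50.83 Ω.
Voltage divider: V = V_CC · (2.330 / 50.83) = 34.6 × 0.04584 = 1.586 V.

V ≈ 1.59 V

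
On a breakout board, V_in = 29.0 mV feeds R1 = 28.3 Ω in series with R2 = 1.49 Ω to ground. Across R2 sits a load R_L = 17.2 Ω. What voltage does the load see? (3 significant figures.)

V_out ≈ 1.34 mV

The load sits in parallel with R2, giving an effective lower resistance R2' = R2·R_L/(R2+R_L) = 1.371 Ω.
Voltage divider with the loaded lower leg: V_out = 29.0 × 1.371/(28.3 + 1.371) = 29.0 × 0.04621 = 1.340 mV.
(Unloaded it would be 1.45 mV; the load pulls it down.)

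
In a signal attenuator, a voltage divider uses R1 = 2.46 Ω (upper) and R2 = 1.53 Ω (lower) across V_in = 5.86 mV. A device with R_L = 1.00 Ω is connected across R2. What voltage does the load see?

V_out ≈ 1.16 mV

The load sits in parallel with R2, giving an effective lower resistance R2' = R2·R_L/(R2+R_L) = 0.6047 Ω.
Then V_out = V_in · R2'/(R1 + R2') = 5.86 × 0.6047/3.065 = 1.156 mV.
(Unloaded it would be 2.25 mV; the load pulls it down.)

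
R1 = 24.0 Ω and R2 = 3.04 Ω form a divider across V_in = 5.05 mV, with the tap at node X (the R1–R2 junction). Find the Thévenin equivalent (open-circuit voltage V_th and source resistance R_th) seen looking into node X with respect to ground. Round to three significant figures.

V_th ≈ 0.568 mV, R_th ≈ 2.70 Ω

With X open, the divider is unloaded: V_th = 5.05 × 3.04/27.04 = 0.5678 mV.
Zeroing V_in shorts the top of R1 to ground, so R_th = R1 ‖ R2 = 2.698 Ω.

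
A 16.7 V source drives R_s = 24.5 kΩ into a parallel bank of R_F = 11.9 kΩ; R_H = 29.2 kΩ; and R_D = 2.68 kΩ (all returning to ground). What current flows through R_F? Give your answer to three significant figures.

Parallel bank: R_p = 1/(1/11.9 + 1/29.2 + 1/2.68) = 2.035 kΩ.
V_A by voltage divider: V_A = 16.7 × 2.035/(24.5 + 2.035) = 1.281 V.
Branch current I = V_A/R_F = 1.281/11.9 = 0.1076 mA.
(Equivalently: I_total = 0.6294 mA, then current-divider fraction G_k/ΣG = 0.1710.)

I ≈ 0.108 mA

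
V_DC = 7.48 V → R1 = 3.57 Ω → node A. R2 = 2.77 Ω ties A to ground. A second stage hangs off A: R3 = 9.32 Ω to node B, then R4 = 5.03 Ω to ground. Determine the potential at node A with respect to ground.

V_A ≈ 2.95 V

Node A sees R2 in parallel with the series input of stage 2, R3 + R4 = 14.35 Ω.
R2 ‖ (R3+R4) = 2.322 Ω.
First divider: V_A = V_DC · 2.322/(3.57 + 2.322) = 2.948 V.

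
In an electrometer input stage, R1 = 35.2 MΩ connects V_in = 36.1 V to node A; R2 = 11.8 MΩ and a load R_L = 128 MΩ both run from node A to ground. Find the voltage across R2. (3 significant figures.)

V_out ≈ 8.48 V

The load sits in parallel with R2, giving an effective lower resistance R2' = R2·R_L/(R2+R_L) = 10.80 MΩ.
Then V_out = V_in · R2'/(R1 + R2') = 36.1 × 10.80/46.00 = 8.478 V.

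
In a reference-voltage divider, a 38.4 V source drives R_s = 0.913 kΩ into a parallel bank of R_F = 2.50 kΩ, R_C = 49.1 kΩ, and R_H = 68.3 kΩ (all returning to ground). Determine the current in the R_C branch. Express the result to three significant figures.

Parallel bank: R_p = 1/(1/2.50 + 1/49.1 + 1/68.3) = 2.299 kΩ.
V_A by voltage divider: V_A = 38.4 × 2.299/(0.913 + 2.299) = 27.48 V.
Branch current I = V_A/R_C = 27.48/49.1 = 0.5598 mA.

I ≈ 0.560 mA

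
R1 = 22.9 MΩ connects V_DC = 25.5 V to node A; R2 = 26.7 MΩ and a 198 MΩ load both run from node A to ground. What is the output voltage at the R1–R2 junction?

V_out ≈ 12.9 V

The load sits in parallel with R2, giving an effective lower resistance R2' = R2·R_L/(R2+R_L) = 23.53 MΩ.
Then V_out = V_DC · R2'/(R1 + R2') = 25.5 × 23.53/46.43 = 12.92 V.
(Unloaded it would be 13.7 V; the load pulls it down.)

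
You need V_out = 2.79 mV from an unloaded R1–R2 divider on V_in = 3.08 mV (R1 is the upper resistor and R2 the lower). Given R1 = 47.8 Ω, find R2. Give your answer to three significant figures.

V_out/V_in = R2/(R1+R2) = 0.9058.
R2 = R1 · 0.9058/(1 − 0.9058) = 459.9 Ω.

R2 ≈ 460 Ω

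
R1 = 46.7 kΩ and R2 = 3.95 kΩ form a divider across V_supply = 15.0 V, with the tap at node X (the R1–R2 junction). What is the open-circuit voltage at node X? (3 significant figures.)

Open-circuit (no load on X): V_th = V_supply · R2/(R1 + R2) = 15.0 × 3.95/(46.70 + 3.95) = 1.170 V.

V_th ≈ 1.17 V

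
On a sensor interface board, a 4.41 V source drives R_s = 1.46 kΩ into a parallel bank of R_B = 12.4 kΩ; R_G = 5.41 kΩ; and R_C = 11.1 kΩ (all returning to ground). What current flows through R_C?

Equivalent of the parallel group: R_p = 2.812 kΩ.
V_A = 4.41 × 2.812/4.272 = 2.903 V.
Branch current I = V_A/R_C = 2.903/11.1 = 0.2615 mA.
(Equivalently: I_total = 1.032 mA, then current-divider fraction G_k/ΣG = 0.2534.)

I ≈ 0.262 mA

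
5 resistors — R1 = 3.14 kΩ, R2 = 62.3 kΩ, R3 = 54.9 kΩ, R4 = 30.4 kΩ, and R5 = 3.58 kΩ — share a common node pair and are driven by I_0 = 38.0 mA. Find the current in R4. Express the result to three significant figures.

Conductances: ΣG = 1/3.14 + 1/62.3 + 1/54.9 + 1/30.4 + 1/3.58 = 0.6650 (1/kΩ).
R4 takes the fraction G_k/ΣG = 0.03289/0.6650 = 0.04947, so I = 38.0 × 0.04947 = 1.880 mA.

I ≈ 1.88 mA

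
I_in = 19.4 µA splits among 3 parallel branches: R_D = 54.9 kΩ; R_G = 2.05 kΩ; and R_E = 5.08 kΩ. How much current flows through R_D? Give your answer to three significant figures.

I ≈ 0.503 µA

Conductances: ΣG = 1/54.9 + 1/2.05 + 1/5.08 = 0.7029 (1/kΩ).
By the current-divider rule, I = I_in · G_k/ΣG = 19.4 × 0.02592 = 0.5028 µA.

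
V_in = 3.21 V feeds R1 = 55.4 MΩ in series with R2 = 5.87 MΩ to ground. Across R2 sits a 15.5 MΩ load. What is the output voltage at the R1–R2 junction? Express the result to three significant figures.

V_out ≈ 0.229 V

The load sits in parallel with R2, giving an effective lower resistance R2' = R2·R_L/(R2+R_L) = 4.258 MΩ.
Voltage divider with the loaded lower leg: V_out = 3.21 × 4.258/(55.4 + 4.258) = 3.21 × 0.07137 = 0.2291 V.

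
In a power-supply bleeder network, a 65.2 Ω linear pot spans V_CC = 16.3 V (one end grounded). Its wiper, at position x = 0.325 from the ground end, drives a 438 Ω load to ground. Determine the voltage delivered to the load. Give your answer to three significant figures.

V_out ≈ 5.13 V

The pot divides into 44.01 Ω above the wiper and 21.19 Ω below.
Lower segment in parallel with the load: 21.19 ‖ 438 = 20.21 Ω.
Loaded-divider output: V_out = 16.3 × 0.3147 = 5.130 V.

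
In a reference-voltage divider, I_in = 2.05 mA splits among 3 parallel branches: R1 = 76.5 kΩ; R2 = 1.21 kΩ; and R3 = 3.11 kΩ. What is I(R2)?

I ≈ 1.46 mA

Total conductance ΣG = 1/76.5 + 1/1.21 + 1/3.11 = 1.161 (units of 1/kΩ).
R2 takes the fraction G_k/ΣG = 0.8264/1.161 = 0.7118, so I = 2.05 × 0.7118 = 1.459 mA.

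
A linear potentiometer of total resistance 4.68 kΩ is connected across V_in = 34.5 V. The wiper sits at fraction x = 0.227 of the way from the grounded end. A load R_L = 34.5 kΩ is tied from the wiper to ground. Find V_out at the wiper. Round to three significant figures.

Lower segment x·R_p = 1.062 kΩ; upper segment (1−x)·R_p = 3.618 kΩ.
Lower segment in parallel with the load: 1.062 ‖ 34.5 = 1.031 kΩ.
Then V_out = V_in · 1.031/(3.618 + 1.031) = 7.649 V.
(Unloaded: V_out = x·V_in = 7.83 V.)

V_out ≈ 7.65 V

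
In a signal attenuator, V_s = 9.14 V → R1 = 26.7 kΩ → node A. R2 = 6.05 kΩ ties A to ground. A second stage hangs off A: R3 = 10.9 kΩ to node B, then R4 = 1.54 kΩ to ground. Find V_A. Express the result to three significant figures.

V_A ≈ 1.21 V

Looking into the second stage from A: R3 + R4 = 12.44 kΩ appears in parallel with R2.
Effective lower resistance at A: R2 ‖ 12.44 = 4.070 kΩ.
So V_A = 9.14 × 0.1323 = 1.209 V.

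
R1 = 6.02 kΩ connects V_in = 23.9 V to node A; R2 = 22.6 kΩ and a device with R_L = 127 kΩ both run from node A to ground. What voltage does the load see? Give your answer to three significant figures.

First combine the lower leg with the load: R2 ‖ R_L = 19.19 kΩ.
Now apply the divider: V_out = 23.9 × 0.7612 = 18.19 V.

V_out ≈ 18.2 V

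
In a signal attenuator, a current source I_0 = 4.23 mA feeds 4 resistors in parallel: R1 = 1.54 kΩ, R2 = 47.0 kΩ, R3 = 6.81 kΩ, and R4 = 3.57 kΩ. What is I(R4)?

I ≈ 1.08 mA

ΣG = 1/1.54 + 1/47.0 + 1/6.81 + 1/3.57 = 1.098.
By the current-divider rule, I = I_0 · G_k/ΣG = 4.23 × 0.2552 = 1.080 mA.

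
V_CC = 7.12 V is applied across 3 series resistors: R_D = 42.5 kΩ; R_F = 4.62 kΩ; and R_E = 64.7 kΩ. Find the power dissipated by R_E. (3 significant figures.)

P ≈ 0.262 mW

ΣR = 111.8 kΩ → I = 7.12/111.8 = 0.06367 mA.
P = I²R = 0.004054 × 64.7 = 0.2623 mW.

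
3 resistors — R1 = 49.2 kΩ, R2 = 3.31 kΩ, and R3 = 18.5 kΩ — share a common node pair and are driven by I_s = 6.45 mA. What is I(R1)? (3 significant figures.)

I ≈ 0.348 mA

ΣG = 1/49.2 + 1/3.31 + 1/18.5 = 0.3765.
By the current-divider rule, I = I_s · G_k/ΣG = 6.45 × 0.05399 = 0.3482 mA.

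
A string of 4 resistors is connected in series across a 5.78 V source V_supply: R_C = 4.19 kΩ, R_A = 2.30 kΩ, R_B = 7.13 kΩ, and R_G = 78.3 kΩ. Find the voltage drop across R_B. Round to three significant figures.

V ≈ 0.448 V

ΣR = 4.19 + 2.30 + 7.13 + 78.3 = 91.92 kΩ.
By the voltage-divider rule, V = 5.78 × 7.130/91.92 = 0.4483 V.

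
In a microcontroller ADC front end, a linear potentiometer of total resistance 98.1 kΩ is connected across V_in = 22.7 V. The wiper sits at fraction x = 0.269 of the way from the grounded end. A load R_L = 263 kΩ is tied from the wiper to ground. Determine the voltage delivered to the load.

V_out ≈ 5.69 V

Split the track: R_lower = x·R_p = 26.39 kΩ, R_upper = (1−x)·R_p = 71.71 kΩ.
Lower segment in parallel with the load: 26.39 ‖ 263 = 23.98 kΩ.
V_out = 22.7 × 23.98/(71.71 + 23.98) = 5.689 V.
(Unloaded: V_out = x·V_in = 6.11 V.)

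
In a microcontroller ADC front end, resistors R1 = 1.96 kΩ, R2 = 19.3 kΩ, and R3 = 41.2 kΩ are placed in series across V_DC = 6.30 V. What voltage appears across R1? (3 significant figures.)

ΣR = 1.96 + 19.3 + 41.2 = 62.46 kΩ.
Voltage divider: V = V_DC · (1.960 / 62.46) = 6.30 × 0.03138 = 0.1977 V.

V ≈ 0.198 V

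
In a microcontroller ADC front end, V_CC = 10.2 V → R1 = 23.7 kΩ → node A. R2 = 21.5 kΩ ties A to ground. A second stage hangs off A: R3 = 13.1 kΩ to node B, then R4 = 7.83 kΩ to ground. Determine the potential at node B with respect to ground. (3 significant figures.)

V_B ≈ 1.18 V

Node A sees R2 in parallel with the series input of stage 2, R3 + R4 = 20.93 kΩ.
R2 ‖ (R3+R4) = 10.61 kΩ.
First divider: V_A = V_CC · 10.61/(23.7 + 10.61) = 3.153 V.
Then the unloaded second divider: V_B = V_A × R4/(R3+R4) = 3.153 × 0.3741 = 1.180 V.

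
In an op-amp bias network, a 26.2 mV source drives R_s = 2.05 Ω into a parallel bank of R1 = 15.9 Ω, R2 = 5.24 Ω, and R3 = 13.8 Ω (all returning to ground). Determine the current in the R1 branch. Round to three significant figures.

I ≈ 0.987 mA

Equivalent of the parallel group: R_p = 3.066 Ω.
V_A by voltage divider: V_A = 26.2 × 3.066/(2.05 + 3.066) = 15.70 mV.
Branch current I = V_A/R1 = 15.70/15.9 = 0.9875 mA.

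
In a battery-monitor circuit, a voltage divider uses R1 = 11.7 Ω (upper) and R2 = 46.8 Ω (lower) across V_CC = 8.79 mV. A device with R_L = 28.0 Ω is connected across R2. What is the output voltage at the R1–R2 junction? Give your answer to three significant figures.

The load sits in parallel with R2, giving an effective lower resistance R2' = R2·R_L/(R2+R_L) = 17.52 Ω.
Now apply the divider: V_out = 8.79 × 0.5996 = 5.270 mV.

V_out ≈ 5.27 mV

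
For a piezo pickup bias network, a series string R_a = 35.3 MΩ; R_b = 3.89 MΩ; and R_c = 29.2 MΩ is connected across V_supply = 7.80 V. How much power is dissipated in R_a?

P ≈ 0.459 µW

Series current I = V_supply/ΣR = 7.80/68.39 = 0.1141 µA.
P = I²R = 0.01301 × 35.3 = 0.4592 µW.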